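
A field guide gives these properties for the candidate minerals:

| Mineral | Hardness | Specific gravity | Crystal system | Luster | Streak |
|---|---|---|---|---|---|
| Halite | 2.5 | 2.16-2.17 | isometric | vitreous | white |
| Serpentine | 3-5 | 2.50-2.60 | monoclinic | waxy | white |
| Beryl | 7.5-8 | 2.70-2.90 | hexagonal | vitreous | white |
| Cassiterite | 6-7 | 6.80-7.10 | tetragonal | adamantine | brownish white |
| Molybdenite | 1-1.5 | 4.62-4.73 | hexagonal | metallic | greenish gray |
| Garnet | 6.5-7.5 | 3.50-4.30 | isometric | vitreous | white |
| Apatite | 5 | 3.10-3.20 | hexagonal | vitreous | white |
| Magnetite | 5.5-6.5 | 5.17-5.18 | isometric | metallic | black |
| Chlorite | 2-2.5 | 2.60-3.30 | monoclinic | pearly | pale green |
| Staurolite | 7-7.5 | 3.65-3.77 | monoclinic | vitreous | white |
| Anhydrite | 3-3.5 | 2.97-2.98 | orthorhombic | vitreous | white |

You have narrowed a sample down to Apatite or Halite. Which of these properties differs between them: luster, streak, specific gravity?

specific gravity

Luster: both vitreous — no difference.
Streak: both white — no difference.
Specific gravity: Apatite 3.10-3.20, Halite 2.16-2.17 — different.
Only specific gravity differs between Apatite and Halite among the listed tests.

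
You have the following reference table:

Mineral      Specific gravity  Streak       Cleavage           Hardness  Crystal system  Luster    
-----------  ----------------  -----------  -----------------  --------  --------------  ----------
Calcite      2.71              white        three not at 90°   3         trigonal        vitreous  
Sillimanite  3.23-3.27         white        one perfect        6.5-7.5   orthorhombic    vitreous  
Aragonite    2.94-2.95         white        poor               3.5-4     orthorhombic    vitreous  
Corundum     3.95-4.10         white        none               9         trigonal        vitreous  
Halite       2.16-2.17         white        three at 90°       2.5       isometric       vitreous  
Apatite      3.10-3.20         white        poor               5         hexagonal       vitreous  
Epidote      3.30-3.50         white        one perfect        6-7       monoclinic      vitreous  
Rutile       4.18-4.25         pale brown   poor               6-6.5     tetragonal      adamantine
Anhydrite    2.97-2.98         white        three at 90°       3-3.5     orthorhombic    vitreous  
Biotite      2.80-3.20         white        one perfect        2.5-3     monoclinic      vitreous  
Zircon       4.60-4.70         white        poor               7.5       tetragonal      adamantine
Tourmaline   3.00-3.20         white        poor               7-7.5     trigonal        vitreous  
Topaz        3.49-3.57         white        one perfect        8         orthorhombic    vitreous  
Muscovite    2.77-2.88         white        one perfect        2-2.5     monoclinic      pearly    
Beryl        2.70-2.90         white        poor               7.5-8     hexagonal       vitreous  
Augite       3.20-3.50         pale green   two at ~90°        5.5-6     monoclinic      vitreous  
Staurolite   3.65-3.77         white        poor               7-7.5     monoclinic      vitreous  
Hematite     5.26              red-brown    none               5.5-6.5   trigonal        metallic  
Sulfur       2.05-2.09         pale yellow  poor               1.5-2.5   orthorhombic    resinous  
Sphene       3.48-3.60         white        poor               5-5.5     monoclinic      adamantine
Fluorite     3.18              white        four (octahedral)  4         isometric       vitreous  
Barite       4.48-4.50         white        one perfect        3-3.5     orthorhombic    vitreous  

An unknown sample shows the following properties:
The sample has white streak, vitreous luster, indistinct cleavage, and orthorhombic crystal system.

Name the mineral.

Aragonite

White streak rules out Rutile, Augite, Hematite, Sulfur.
Vitreous luster is inconsistent with Zircon, Muscovite, Sphene.
Indistinct cleavage: Aragonite, Apatite, Tourmaline, Beryl, Staurolite remain.
Orthorhombic crystal system: narrows the field to Aragonite.
Aragonite is the sole remaining match.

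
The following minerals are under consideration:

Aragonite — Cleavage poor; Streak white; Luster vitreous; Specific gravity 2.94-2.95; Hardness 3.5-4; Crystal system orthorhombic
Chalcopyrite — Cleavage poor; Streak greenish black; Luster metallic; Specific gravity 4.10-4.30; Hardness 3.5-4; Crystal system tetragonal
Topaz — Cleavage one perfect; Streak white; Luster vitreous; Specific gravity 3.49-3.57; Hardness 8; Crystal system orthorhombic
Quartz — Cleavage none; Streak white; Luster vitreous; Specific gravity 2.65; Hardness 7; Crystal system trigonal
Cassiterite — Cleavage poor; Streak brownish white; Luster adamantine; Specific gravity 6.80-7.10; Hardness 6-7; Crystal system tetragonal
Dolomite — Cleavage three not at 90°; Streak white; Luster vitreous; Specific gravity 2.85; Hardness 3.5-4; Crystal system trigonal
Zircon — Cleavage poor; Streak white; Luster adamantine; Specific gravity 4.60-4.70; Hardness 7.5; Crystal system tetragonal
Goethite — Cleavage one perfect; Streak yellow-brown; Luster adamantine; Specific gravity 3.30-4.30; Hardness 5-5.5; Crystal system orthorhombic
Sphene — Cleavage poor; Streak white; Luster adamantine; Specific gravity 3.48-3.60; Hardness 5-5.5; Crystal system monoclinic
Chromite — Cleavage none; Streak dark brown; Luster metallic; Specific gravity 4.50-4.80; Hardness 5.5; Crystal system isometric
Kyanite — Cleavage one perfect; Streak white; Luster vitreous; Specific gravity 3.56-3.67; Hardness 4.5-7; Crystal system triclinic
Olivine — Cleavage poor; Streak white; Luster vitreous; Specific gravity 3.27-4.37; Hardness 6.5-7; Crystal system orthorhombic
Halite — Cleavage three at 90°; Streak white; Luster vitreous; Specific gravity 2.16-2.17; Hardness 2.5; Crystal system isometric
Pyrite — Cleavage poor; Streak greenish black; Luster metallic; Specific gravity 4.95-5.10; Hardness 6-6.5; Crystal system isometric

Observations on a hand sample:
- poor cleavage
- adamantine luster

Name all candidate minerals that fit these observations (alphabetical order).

Cassiterite, Sphene, Zircon

Poor cleavage — only Aragonite, Chalcopyrite, Cassiterite, Zircon, Sphene, Olivine, Pyrite remain.
Adamantine luster — Cassiterite, Zircon, Sphene remain.
Consistent with every observation: Cassiterite, Sphene, Zircon.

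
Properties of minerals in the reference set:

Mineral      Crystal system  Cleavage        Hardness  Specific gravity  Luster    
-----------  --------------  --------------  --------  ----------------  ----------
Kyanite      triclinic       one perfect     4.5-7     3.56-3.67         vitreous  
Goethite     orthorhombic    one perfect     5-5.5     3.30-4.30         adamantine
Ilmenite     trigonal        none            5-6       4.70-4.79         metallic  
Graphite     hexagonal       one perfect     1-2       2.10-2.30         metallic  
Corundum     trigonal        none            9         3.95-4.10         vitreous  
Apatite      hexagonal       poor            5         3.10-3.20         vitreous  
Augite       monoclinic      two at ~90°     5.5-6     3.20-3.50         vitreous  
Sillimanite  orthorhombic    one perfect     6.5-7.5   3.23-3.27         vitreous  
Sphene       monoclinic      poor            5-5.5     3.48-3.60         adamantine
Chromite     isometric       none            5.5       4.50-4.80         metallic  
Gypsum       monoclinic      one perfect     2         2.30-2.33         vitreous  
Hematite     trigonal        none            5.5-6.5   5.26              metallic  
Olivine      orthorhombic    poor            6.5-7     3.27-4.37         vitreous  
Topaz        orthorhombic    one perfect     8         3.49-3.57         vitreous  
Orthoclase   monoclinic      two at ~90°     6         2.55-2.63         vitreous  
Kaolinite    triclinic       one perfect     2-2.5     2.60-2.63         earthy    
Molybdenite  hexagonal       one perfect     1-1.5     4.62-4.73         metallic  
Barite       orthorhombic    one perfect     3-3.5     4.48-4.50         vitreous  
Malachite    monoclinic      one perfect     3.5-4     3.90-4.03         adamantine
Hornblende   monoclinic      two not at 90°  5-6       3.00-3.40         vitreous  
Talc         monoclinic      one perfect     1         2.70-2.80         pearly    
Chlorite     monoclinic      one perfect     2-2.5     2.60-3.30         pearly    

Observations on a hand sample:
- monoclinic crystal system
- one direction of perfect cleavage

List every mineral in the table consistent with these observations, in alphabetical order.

Chlorite, Gypsum, Malachite, Talc

Monoclinic crystal system — only Augite, Sphene, Gypsum, Orthoclase, Malachite, Hornblende, Talc, Chlorite remain.
One direction of perfect cleavage is inconsistent with Augite, Sphene, Orthoclase, Hornblende.
Remaining candidates: Chlorite, Gypsum, Malachite, Talc.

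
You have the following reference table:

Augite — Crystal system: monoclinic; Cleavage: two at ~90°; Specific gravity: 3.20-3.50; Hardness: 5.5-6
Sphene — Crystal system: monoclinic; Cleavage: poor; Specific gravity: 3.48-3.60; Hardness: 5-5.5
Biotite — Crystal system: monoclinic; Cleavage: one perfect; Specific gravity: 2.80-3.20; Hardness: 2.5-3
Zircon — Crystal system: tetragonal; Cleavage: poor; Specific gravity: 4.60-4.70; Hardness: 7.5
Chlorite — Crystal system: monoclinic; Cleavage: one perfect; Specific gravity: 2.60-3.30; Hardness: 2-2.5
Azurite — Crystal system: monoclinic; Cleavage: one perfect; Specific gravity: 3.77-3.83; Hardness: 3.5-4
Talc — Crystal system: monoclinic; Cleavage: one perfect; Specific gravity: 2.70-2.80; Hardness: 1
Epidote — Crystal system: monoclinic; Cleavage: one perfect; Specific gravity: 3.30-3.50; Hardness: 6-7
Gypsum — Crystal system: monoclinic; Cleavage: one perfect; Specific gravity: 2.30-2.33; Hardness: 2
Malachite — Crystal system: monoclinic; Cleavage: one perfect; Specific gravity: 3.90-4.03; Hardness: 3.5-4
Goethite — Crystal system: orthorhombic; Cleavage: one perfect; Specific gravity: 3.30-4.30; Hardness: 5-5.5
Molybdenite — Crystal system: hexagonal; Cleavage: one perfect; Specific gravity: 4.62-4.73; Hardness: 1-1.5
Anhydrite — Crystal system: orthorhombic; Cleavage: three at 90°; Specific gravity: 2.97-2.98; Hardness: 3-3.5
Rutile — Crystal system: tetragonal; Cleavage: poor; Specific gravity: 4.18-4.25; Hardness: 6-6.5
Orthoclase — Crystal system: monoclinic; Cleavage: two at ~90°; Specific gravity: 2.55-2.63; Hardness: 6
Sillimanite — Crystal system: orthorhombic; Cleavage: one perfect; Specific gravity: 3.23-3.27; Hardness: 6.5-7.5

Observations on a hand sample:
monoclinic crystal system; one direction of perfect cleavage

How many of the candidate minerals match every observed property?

7

Monoclinic crystal system rules out Zircon, Goethite, Molybdenite, Anhydrite, Rutile, Sillimanite.
One direction of perfect cleavage rules out Augite, Sphene, Orthoclase.
The minerals that satisfy all observations are Azurite, Biotite, Chlorite, Epidote, Gypsum, Malachite, Talc.
That is 7 minerals.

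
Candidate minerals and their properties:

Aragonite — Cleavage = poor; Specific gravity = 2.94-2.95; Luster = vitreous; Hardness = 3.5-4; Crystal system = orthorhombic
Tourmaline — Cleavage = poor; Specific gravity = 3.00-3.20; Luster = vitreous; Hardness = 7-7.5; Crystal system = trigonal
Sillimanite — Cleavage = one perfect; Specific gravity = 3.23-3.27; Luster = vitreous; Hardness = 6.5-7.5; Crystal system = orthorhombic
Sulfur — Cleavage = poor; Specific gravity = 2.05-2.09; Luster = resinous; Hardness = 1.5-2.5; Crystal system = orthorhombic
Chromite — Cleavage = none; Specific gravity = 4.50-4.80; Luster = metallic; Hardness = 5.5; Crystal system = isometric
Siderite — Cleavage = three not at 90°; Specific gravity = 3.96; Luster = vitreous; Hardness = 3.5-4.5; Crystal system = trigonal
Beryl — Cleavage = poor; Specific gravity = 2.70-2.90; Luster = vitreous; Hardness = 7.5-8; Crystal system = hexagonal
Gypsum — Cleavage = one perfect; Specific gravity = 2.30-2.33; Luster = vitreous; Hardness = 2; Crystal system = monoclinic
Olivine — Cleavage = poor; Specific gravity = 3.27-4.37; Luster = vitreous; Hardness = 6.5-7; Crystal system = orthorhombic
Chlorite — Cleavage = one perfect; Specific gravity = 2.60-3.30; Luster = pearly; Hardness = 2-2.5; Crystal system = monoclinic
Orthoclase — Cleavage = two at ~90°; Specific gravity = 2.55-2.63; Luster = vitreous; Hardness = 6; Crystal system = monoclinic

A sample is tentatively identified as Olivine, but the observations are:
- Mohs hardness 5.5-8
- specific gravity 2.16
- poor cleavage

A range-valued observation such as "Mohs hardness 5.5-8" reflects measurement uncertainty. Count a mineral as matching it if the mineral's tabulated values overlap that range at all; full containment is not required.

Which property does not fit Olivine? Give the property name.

Mohs hardness 5.5-8: Olivine has hardness 6.5-7 — matches.
Specific gravity 2.16: Olivine has SG 3.27-4.37 — does not match.
Poor cleavage: Olivine has cleavage poor — matches.
The specific gravity is the one property that does not fit.

specific gravity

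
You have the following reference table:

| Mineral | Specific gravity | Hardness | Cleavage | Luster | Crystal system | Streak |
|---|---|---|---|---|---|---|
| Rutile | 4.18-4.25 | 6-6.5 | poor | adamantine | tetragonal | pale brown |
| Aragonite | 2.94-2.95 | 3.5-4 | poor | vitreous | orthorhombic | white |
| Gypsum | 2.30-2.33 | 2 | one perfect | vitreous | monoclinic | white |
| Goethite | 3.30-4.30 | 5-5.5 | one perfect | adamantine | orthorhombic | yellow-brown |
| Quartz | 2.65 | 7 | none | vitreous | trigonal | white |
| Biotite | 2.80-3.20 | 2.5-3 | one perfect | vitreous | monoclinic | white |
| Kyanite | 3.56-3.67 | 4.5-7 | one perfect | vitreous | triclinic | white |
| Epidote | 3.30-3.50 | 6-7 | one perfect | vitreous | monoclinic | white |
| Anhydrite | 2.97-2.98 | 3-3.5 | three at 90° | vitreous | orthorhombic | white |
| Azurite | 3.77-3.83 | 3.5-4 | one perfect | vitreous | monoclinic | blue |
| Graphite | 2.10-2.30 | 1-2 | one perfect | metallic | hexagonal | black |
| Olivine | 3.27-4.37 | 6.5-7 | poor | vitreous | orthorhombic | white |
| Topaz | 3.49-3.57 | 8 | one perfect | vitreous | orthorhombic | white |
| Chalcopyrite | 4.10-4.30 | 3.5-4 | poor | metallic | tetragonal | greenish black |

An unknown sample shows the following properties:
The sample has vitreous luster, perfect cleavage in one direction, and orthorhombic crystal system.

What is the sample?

Vitreous luster rules out Rutile, Goethite, Graphite, Chalcopyrite.
Perfect cleavage in one direction is inconsistent with Aragonite, Quartz, Anhydrite, Olivine.
Orthorhombic crystal system: narrows the field to Topaz.
Topaz is the sole remaining match.

Topaz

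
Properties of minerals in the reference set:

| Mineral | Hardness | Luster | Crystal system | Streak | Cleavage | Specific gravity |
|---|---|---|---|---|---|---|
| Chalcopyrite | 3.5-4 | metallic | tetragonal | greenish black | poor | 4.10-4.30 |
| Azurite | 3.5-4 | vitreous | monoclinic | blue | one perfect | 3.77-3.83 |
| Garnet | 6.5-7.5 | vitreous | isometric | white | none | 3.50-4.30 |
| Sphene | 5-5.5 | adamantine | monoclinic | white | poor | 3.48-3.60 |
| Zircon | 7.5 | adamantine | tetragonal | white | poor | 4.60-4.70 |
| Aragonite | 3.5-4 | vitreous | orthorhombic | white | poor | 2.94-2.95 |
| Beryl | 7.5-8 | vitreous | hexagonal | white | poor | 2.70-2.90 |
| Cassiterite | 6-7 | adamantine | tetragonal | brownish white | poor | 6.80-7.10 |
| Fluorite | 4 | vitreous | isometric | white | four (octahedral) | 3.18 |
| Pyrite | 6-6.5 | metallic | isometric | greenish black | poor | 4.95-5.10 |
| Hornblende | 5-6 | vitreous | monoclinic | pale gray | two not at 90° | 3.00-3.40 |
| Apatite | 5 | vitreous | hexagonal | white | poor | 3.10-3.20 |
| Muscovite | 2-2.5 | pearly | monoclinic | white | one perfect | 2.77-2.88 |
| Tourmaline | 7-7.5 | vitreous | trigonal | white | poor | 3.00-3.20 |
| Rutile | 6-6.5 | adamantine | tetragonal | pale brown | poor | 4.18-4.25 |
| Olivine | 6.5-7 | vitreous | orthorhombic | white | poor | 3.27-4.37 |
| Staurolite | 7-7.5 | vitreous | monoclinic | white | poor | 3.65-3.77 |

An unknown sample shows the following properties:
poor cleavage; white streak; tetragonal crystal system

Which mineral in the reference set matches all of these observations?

Zircon

Poor cleavage is inconsistent with Azurite, Garnet, Fluorite, Hornblende, Muscovite.
White streak eliminates Chalcopyrite, Cassiterite, Pyrite, Rutile.
Tetragonal crystal system: leaves Zircon.
Only Zircon satisfies all observations.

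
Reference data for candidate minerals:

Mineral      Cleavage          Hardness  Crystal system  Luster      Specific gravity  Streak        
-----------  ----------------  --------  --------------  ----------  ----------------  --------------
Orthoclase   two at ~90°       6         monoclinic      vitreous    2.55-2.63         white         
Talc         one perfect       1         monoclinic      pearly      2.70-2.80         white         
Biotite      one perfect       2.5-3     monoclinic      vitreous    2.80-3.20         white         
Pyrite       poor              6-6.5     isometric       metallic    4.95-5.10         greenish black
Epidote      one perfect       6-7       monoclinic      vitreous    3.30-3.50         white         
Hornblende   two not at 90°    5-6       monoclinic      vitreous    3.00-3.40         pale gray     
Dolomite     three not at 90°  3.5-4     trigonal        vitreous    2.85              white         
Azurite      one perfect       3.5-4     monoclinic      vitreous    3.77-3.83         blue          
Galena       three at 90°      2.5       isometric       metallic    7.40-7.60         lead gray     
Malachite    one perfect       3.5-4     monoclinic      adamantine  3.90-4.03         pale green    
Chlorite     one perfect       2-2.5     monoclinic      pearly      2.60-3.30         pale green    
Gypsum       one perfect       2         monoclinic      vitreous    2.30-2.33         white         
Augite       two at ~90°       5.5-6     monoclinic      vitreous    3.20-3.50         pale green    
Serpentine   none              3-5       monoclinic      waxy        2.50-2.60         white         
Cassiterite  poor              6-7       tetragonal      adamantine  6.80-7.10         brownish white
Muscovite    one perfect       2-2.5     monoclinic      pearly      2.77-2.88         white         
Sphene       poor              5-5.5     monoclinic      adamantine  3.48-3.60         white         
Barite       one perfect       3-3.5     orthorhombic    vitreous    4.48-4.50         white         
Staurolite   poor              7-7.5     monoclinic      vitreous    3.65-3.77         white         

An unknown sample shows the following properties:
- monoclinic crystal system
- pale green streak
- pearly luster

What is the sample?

Chlorite

Monoclinic crystal system is inconsistent with Pyrite, Dolomite, Galena, Cassiterite, Barite.
Pale green streak — narrows the field to Malachite, Chlorite, Augite.
Pearly luster — leaves Chlorite.
The only mineral consistent with every observation is Chlorite.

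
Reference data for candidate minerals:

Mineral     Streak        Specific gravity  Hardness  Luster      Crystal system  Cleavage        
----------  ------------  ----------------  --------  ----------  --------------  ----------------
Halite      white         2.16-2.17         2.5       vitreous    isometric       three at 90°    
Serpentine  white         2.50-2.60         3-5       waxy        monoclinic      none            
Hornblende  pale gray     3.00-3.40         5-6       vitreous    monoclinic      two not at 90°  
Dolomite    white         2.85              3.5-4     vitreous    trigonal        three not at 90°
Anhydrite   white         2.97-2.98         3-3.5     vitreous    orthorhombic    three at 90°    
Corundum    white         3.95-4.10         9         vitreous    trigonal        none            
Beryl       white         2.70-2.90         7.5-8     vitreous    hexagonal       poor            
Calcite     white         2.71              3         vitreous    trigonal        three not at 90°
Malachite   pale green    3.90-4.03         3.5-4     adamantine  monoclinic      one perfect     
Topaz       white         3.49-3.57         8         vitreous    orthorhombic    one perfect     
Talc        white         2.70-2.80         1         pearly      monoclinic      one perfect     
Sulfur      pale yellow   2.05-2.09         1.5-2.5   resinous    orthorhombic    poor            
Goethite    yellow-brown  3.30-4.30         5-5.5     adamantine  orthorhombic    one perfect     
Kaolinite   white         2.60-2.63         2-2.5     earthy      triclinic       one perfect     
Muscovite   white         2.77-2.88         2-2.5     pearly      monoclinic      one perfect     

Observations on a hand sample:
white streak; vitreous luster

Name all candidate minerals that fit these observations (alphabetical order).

Anhydrite, Beryl, Calcite, Corundum, Dolomite, Halite, Topaz

White streak is inconsistent with Hornblende, Malachite, Sulfur, Goethite.
Vitreous luster is inconsistent with Serpentine, Talc, Kaolinite, Muscovite.
The minerals that satisfy all observations are Anhydrite, Beryl, Calcite, Corundum, Dolomite, Halite, Topaz.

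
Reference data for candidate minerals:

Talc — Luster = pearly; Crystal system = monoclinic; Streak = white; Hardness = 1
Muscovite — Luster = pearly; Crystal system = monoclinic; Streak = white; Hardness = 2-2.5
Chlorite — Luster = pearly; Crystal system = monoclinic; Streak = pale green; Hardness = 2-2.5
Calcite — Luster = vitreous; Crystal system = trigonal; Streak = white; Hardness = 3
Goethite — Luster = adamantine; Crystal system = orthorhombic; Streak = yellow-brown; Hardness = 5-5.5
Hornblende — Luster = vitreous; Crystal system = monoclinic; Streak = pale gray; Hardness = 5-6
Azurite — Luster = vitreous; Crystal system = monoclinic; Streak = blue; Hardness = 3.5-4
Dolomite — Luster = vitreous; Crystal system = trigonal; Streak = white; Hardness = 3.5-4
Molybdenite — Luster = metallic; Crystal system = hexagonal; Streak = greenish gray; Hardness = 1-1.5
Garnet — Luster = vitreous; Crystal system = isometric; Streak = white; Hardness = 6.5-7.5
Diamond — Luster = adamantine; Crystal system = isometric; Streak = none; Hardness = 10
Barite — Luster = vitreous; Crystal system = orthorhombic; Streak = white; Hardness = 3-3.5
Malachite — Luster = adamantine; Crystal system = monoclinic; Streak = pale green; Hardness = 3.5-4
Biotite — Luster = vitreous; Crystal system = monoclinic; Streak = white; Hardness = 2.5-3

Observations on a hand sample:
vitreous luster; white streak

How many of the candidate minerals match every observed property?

Vitreous luster: Calcite, Hornblende, Azurite, Dolomite, Garnet, Barite, Biotite remain.
White streak eliminates Hornblende, Azurite.
Remaining candidates: Barite, Biotite, Calcite, Dolomite, Garnet.
That is 5 minerals.

5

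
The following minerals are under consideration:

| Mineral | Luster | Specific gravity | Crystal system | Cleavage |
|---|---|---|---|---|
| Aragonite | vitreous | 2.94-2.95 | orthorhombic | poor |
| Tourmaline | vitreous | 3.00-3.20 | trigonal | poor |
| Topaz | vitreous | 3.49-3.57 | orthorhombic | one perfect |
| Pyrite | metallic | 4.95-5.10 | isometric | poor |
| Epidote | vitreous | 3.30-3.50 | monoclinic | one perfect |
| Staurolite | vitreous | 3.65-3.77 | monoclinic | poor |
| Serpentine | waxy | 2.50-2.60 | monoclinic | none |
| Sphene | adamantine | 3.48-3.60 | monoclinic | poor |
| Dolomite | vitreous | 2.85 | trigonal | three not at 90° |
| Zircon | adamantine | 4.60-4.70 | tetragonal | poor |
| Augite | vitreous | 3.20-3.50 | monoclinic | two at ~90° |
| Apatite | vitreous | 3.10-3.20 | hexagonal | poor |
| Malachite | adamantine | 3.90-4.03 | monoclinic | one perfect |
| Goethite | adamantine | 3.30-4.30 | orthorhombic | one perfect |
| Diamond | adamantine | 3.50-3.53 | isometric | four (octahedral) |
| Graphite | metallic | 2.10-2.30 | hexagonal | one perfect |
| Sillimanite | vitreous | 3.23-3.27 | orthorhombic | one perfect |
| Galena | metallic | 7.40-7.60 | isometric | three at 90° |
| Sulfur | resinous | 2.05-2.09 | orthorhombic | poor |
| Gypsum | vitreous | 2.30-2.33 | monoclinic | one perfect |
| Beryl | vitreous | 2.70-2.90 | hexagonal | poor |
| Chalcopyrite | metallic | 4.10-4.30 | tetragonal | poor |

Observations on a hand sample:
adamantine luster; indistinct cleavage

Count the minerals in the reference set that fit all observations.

2

Adamantine luster: only Sphene, Zircon, Malachite, Goethite, Diamond remain.
Indistinct cleavage: Sphene, Zircon remain.
The minerals that satisfy all observations are Sphene, Zircon.
That is 2 minerals.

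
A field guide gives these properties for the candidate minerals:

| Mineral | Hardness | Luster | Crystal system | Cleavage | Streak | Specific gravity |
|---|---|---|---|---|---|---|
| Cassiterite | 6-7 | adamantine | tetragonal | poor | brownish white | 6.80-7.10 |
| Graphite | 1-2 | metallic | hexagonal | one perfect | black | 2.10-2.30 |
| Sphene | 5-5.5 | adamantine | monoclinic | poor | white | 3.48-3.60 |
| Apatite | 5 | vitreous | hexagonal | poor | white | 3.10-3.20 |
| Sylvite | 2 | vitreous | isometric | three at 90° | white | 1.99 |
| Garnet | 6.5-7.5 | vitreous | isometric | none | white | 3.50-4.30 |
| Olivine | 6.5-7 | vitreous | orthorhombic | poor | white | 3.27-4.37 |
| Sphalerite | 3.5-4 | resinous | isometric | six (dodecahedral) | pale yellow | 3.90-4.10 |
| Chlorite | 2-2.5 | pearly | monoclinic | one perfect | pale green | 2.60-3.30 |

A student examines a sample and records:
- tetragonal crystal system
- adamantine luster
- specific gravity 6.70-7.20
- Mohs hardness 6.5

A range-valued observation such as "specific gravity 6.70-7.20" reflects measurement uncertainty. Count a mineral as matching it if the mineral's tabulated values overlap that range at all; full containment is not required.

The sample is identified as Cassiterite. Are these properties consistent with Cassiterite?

Tetragonal crystal system — fits Cassiterite (tetragonal system).
Adamantine luster — fits Cassiterite (adamantine luster).
Specific gravity 6.70-7.20 — fits Cassiterite (SG 6.80-7.10).
Mohs hardness 6.5 — fits Cassiterite (hardness 6-7).
Every observed property is compatible with the reference values for Cassiterite.

Consistent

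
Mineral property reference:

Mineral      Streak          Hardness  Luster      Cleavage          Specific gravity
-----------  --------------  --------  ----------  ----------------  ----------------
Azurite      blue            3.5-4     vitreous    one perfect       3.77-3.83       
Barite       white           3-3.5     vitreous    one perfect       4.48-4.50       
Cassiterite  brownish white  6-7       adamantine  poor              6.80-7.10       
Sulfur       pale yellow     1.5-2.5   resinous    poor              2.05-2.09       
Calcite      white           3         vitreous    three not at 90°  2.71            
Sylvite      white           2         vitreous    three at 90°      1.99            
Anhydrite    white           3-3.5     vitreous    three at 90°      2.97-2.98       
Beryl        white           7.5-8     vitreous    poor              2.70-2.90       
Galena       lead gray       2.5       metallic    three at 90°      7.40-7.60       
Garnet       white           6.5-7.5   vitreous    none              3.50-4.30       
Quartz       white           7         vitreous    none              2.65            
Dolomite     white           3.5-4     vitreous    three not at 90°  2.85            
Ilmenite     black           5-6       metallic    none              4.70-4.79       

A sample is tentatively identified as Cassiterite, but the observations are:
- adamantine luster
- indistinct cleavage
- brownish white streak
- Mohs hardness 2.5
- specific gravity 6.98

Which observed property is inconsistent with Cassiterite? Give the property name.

Adamantine luster: Cassiterite has adamantine luster — agrees.
Indistinct cleavage: Cassiterite has cleavage poor — agrees.
Brownish white streak: Cassiterite has brownish white streak — agrees.
Mohs hardness 2.5: Cassiterite has hardness 6-7 — outside the reference range.
Specific gravity 6.98: Cassiterite has SG 6.80-7.10 — agrees.
The hardness is the one property that does not fit.

hardness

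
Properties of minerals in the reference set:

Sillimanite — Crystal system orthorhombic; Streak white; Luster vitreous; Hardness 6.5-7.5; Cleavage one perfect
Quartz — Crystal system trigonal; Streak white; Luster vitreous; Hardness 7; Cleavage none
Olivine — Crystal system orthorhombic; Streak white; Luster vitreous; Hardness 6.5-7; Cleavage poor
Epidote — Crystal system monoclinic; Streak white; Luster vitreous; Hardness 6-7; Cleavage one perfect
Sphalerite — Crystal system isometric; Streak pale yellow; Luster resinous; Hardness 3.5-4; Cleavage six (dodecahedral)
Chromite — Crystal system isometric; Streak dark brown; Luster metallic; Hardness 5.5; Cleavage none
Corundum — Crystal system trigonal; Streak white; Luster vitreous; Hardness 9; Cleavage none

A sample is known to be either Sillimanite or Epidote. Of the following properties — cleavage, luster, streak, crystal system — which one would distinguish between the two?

crystal system

Cleavage: both one perfect — no difference.
Luster: both vitreous — no difference.
Streak: both white — no difference.
Crystal system: Sillimanite orthorhombic, Epidote monoclinic — distinct.
Of the listed properties, crystal system is the one that separates them.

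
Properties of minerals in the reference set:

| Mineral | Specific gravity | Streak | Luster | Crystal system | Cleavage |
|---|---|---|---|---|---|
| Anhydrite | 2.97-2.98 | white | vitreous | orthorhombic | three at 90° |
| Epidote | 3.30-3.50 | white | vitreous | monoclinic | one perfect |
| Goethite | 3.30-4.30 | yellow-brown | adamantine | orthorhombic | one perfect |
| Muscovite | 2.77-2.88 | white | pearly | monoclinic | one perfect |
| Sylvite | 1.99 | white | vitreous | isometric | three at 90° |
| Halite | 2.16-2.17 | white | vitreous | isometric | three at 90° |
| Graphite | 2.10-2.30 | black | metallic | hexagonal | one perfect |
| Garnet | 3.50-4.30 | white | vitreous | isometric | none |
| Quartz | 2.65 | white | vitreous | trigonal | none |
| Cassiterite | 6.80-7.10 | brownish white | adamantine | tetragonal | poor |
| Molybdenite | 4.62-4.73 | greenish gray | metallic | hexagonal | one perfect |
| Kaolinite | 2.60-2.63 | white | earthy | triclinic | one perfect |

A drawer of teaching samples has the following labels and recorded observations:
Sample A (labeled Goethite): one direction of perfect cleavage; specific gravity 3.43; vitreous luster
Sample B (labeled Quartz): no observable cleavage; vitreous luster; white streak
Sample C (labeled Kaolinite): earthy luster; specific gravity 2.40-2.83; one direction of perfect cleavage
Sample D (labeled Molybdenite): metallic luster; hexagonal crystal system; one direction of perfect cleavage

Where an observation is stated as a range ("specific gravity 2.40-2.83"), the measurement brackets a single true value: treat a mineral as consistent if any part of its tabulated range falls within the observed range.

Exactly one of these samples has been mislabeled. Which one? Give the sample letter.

Sample A: Goethite has adamantine luster, but the record shows vitreous luster — this label is wrong.
Sample B: all recorded properties match Quartz.
Sample C: all recorded properties match Kaolinite.
Sample D: all recorded properties match Molybdenite.
Only sample A is inconsistent with its label.

A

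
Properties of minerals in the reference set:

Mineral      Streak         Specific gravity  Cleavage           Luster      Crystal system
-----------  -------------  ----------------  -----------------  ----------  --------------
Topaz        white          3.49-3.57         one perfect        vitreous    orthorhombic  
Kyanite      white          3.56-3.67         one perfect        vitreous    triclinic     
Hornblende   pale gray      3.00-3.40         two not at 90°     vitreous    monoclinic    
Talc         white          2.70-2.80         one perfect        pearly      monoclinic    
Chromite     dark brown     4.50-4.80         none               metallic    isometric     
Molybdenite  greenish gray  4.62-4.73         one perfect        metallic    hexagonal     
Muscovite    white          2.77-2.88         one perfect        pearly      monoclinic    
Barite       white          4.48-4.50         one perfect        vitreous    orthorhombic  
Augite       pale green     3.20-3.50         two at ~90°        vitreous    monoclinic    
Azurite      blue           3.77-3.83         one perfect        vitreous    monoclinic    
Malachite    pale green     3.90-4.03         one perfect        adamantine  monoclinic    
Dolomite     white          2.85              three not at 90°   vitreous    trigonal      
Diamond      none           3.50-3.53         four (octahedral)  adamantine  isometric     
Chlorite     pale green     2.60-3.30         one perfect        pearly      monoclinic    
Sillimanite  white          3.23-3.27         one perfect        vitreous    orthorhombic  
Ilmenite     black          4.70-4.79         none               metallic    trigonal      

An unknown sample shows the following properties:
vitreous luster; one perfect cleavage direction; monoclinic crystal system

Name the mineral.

Vitreous luster: only Topaz, Kyanite, Hornblende, Barite, Augite, Azurite, Dolomite, Sillimanite remain.
One perfect cleavage direction is inconsistent with Hornblende, Augite, Dolomite.
Monoclinic crystal system: Azurite remains.
Azurite is the sole remaining match.

Azurite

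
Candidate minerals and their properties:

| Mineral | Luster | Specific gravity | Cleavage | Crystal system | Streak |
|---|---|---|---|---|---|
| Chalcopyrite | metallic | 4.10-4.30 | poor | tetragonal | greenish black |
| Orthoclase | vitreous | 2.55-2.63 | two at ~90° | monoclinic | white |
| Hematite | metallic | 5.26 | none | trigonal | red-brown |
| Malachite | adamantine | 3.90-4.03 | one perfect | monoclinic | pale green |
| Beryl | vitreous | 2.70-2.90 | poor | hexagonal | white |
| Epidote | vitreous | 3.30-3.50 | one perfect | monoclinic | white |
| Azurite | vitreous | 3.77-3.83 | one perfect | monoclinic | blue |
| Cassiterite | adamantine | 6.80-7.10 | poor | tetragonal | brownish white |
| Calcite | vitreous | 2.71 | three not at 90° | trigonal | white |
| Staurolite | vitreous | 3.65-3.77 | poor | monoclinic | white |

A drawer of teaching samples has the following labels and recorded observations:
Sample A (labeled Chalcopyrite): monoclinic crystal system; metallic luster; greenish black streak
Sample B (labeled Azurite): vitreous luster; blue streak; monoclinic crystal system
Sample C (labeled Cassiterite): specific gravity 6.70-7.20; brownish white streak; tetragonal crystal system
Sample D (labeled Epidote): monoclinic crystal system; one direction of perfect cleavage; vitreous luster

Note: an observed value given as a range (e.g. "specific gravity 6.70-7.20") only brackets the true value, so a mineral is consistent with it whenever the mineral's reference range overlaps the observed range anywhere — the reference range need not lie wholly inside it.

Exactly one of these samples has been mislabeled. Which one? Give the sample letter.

Sample A: Chalcopyrite has tetragonal system, but the record shows monoclinic crystal system — this label is wrong.
Sample B: every observation is compatible with the reference values for Azurite.
Sample C: every observation is compatible with the reference values for Cassiterite.
Sample D: every observation is compatible with the reference values for Epidote.
Sample A is the mislabeled one.

A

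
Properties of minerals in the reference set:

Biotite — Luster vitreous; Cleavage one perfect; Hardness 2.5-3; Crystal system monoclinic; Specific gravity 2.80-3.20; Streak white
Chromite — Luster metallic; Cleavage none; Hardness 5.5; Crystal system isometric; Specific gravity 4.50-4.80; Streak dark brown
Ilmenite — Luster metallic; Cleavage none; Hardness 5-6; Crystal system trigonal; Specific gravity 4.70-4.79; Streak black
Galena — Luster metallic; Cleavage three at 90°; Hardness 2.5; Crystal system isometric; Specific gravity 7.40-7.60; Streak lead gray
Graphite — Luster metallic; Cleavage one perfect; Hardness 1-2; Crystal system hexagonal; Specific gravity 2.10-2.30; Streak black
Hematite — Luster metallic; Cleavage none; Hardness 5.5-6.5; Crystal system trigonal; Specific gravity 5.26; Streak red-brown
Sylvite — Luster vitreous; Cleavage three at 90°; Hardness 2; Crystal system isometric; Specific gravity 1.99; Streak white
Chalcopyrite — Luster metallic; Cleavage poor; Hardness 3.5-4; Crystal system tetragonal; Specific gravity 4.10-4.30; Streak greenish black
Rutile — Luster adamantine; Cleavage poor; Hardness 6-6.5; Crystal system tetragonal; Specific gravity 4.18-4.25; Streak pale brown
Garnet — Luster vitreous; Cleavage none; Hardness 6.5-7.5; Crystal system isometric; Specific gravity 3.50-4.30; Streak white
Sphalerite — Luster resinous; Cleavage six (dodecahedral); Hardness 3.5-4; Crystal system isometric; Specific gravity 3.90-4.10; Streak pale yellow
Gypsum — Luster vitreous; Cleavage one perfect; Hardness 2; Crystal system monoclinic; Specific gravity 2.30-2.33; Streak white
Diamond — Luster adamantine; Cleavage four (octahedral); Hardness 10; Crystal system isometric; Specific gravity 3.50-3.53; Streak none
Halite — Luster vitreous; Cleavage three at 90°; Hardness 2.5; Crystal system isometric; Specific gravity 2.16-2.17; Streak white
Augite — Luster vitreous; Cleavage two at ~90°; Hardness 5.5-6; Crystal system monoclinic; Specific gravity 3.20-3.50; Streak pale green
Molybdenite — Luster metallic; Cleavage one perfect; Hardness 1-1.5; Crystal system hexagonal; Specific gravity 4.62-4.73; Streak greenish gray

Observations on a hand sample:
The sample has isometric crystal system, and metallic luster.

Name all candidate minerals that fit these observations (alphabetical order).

Isometric crystal system: only Chromite, Galena, Sylvite, Garnet, Sphalerite, Diamond, Halite remain.
Metallic luster: leaves Chromite, Galena.
Consistent with every observation: Chromite, Galena.

Chromite, Galena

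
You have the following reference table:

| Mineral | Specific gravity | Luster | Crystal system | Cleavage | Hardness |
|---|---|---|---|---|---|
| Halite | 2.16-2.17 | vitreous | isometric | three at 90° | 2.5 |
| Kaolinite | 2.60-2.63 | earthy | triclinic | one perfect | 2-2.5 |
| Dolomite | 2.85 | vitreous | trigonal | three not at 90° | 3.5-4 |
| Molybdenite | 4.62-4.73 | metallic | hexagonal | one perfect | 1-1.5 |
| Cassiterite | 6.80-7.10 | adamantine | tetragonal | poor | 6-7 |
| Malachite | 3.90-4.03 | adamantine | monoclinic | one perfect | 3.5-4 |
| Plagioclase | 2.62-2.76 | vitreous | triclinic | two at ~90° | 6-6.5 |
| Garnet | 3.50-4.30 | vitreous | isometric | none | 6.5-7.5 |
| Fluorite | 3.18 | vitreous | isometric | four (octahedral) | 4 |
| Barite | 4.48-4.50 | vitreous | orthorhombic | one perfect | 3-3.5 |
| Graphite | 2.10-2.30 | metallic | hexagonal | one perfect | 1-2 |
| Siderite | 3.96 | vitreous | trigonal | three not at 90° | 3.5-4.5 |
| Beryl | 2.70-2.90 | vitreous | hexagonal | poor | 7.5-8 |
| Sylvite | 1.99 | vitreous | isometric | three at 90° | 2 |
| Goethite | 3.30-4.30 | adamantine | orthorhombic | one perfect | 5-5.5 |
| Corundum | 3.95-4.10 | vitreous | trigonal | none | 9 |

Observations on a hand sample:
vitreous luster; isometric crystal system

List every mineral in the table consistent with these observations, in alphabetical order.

Fluorite, Garnet, Halite, Sylvite

Vitreous luster excludes Kaolinite, Molybdenite, Cassiterite, Malachite, Graphite, Goethite.
Isometric crystal system — leaves Halite, Garnet, Fluorite, Sylvite.
The minerals that satisfy all observations are Fluorite, Garnet, Halite, Sylvite.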